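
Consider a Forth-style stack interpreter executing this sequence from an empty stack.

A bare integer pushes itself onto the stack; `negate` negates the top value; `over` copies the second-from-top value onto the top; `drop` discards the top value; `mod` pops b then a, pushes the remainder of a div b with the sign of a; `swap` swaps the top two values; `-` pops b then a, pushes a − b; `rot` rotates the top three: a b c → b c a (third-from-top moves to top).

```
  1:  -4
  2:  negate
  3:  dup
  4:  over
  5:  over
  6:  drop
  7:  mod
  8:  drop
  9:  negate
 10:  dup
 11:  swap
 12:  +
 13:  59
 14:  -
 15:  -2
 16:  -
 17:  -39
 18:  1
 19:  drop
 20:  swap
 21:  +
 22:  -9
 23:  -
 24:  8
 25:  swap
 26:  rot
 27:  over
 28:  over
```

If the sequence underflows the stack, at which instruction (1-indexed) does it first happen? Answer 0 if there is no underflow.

26

-4     -> -4
negate -> 4
dup    -> 4 4
over   -> 4 4 4
over   -> 4 4 4 4
drop   -> 4 4 4
mod    -> 4 0
drop   -> 4
negate -> -4
dup    -> -4 -4
swap   -> -4 -4
+      -> -8
59     -> -8 59
-      -> -67
-2     -> -67 -2
-      -> -65
-39    -> -65 -39
1      -> -65 -39 1
drop   -> -65 -39
swap   -> -39 -65
+      -> -104
-9     -> -104 -9
-      -> -95
8      -> -95 8
swap   -> 8 -95
rot  — needs 3 operands, stack has 2 → underflow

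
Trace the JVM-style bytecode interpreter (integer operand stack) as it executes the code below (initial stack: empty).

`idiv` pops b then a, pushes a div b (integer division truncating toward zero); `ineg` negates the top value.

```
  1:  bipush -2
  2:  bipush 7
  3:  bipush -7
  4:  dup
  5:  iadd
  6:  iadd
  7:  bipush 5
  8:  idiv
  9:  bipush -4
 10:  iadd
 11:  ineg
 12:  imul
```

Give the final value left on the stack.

bipush -2 -> -2
bipush 7  -> -2 7
bipush -7 -> -2 7 -7
dup       -> -2 7 -7 -7
iadd      -> -2 7 -14
iadd      -> -2 -7
bipush 5  -> -2 -7 5
idiv      -> -2 -1
bipush -4 -> -2 -1 -4
iadd      -> -2 -5
ineg      -> -2 5
imul      -> -10

-10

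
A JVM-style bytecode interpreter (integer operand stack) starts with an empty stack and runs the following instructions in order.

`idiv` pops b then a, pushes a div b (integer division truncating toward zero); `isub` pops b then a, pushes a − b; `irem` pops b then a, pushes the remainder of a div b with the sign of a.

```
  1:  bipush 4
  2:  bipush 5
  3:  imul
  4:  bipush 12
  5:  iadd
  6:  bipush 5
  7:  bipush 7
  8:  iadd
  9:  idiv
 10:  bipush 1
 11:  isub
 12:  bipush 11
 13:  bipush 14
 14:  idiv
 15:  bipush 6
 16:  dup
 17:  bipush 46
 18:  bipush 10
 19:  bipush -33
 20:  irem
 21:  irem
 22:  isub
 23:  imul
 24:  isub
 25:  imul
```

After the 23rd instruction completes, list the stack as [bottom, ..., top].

bipush 4    [4]
bipush 5    [4, 5]
imul        [20]
bipush 12   [20, 12]
iadd        [32]
bipush 5    [32, 5]
bipush 7    [32, 5, 7]
iadd        [32, 12]
idiv        [2]
bipush 1    [2, 1]
isub        [1]
bipush 11   [1, 11]
bipush 14   [1, 11, 14]
idiv        [1, 0]
bipush 6    [1, 0, 6]
dup         [1, 0, 6, 6]
bipush 46   [1, 0, 6, 6, 46]
bipush 10   [1, 0, 6, 6, 46, 10]
bipush -33  [1, 0, 6, 6, 46, 10, -33]
irem        [1, 0, 6, 6, 46, 10]
irem        [1, 0, 6, 6, 6]
isub        [1, 0, 6, 0]
imul        [1, 0, 0]

[1, 0, 0]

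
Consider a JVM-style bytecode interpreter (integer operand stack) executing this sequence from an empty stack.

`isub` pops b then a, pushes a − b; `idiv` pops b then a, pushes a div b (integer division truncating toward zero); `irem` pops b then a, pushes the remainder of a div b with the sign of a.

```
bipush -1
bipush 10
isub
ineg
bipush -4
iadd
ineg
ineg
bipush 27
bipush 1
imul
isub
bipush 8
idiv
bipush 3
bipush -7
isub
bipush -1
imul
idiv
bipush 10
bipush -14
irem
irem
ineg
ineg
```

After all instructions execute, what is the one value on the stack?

bipush -1  -> -1
bipush 10  -> -1 10
isub       -> -11
ineg       -> 11
bipush -4  -> 11 -4
iadd       -> 7
ineg       -> -7
ineg       -> 7
bipush 27  -> 7 27
bipush 1   -> 7 27 1
imul       -> 7 27
isub       -> -20
bipush 8   -> -20 8
idiv       -> -2
bipush 3   -> -2 3
bipush -7  -> -2 3 -7
isub       -> -2 10
bipush -1  -> -2 10 -1
imul       -> -2 -10
idiv       -> 0
bipush 10  -> 0 10
bipush -14 -> 0 10 -14
irem       -> 0 10
irem       -> 0
ineg       -> 0
ineg       -> 0

0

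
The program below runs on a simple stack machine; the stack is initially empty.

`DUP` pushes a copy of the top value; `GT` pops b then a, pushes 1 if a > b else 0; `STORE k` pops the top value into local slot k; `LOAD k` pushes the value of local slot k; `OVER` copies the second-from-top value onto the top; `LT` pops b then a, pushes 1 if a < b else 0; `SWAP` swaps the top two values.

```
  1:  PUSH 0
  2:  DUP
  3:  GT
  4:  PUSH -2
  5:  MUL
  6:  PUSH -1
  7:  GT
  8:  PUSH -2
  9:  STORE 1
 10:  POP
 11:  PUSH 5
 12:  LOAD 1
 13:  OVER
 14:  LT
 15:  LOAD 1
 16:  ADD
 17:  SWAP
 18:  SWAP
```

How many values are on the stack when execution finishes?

2

PUSH 0  : [0]
DUP     : [0, 0]
GT      : [0]
PUSH -2 : [0, -2]
MUL     : [0]
PUSH -1 : [0, -1]
GT      : [1]
PUSH -2 : [1, -2]
STORE 1 : [1]
POP     : []
PUSH 5  : [5]
LOAD 1  : [5, -2]
OVER    : [5, -2, 5]
LT      : [5, 1]
LOAD 1  : [5, 1, -2]
ADD     : [5, -1]
SWAP    : [-1, 5]
SWAP    : [5, -1]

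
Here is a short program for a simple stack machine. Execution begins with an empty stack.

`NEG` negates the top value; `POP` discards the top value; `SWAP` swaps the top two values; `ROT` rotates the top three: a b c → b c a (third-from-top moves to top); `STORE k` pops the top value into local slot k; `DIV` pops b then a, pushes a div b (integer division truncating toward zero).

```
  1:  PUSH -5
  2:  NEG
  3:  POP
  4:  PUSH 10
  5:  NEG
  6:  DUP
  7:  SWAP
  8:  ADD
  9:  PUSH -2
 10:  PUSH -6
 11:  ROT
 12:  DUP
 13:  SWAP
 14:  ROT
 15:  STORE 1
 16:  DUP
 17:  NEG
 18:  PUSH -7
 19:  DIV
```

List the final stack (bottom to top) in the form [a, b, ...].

PUSH -5 -> -5
NEG     -> 5
POP     -> (empty)
PUSH 10 -> 10
NEG     -> -10
DUP     -> -10 -10
SWAP    -> -10 -10
ADD     -> -20
PUSH -2 -> -20 -2
PUSH -6 -> -20 -2 -6
ROT     -> -2 -6 -20
DUP     -> -2 -6 -20 -20
SWAP    -> -2 -6 -20 -20
ROT     -> -2 -20 -20 -6
STORE 1 -> -2 -20 -20
DUP     -> -2 -20 -20 -20
NEG     -> -2 -20 -20 20
PUSH -7 -> -2 -20 -20 20 -7
DIV     -> -2 -20 -20 -2

[-2, -20, -20, -2]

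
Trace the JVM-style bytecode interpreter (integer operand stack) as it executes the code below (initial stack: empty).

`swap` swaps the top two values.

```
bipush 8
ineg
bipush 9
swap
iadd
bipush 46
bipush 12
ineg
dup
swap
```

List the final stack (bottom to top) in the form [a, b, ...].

bipush 8  -> [8]
ineg      -> [-8]
bipush 9  -> [-8, 9]
swap      -> [9, -8]
iadd      -> [1]
bipush 46 -> [1, 46]
bipush 12 -> [1, 46, 12]
ineg      -> [1, 46, -12]
dup       -> [1, 46, -12, -12]
swap      -> [1, 46, -12, -12]

[1, 46, -12, -12]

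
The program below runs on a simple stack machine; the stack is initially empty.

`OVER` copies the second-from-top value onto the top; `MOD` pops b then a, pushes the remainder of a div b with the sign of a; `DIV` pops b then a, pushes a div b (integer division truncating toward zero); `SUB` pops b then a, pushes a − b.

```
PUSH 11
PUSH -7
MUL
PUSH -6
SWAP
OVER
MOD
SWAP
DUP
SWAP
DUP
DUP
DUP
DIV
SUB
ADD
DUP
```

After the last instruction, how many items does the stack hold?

PUSH 11 : 11
PUSH -7 : 11 -7
MUL     : -77
PUSH -6 : -77 -6
SWAP    : -6 -77
OVER    : -6 -77 -6
MOD     : -6 -5
SWAP    : -5 -6
DUP     : -5 -6 -6
SWAP    : -5 -6 -6
DUP     : -5 -6 -6 -6
DUP     : -5 -6 -6 -6 -6
DUP     : -5 -6 -6 -6 -6 -6
DIV     : -5 -6 -6 -6 1
SUB     : -5 -6 -6 -7
ADD     : -5 -6 -13
DUP     : -5 -6 -13 -13

4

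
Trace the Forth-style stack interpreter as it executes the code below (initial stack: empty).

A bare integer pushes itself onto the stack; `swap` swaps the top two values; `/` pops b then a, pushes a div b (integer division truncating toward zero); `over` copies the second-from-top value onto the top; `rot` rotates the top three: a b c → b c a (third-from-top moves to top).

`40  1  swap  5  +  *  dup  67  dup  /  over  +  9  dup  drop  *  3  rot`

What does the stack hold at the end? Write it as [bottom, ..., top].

40   → 40
1    → 40 1
swap → 1 40
5    → 1 40 5
+    → 1 45
*    → 45
dup  → 45 45
67   → 45 45 67
dup  → 45 45 67 67
/    → 45 45 1
over → 45 45 1 45
+    → 45 45 46
9    → 45 45 46 9
dup  → 45 45 46 9 9
drop → 45 45 46 9
*    → 45 45 414
3    → 45 45 414 3
rot  → 45 414 3 45

[45, 414, 3, 45]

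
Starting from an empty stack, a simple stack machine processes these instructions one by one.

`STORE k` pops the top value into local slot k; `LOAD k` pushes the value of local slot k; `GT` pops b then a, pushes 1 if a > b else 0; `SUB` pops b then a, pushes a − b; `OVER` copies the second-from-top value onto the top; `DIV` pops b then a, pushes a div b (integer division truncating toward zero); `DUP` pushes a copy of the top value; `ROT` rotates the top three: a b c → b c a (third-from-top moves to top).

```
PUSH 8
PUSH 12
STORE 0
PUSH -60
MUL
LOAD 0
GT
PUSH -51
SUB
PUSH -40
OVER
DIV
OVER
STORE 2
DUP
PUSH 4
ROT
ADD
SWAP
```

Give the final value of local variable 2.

PUSH 8    [8]
PUSH 12   [8, 12]
STORE 0   [8]
PUSH -60  [8, -60]
MUL       [-480]
LOAD 0    [-480, 12]
GT        [0]
PUSH -51  [0, -51]
SUB       [51]
PUSH -40  [51, -40]
OVER      [51, -40, 51]
DIV       [51, 0]
OVER      [51, 0, 51]
STORE 2   [51, 0]
DUP       [51, 0, 0]
PUSH 4    [51, 0, 0, 4]
ROT       [51, 0, 4, 0]
ADD       [51, 0, 4]
SWAP      [51, 4, 0]

51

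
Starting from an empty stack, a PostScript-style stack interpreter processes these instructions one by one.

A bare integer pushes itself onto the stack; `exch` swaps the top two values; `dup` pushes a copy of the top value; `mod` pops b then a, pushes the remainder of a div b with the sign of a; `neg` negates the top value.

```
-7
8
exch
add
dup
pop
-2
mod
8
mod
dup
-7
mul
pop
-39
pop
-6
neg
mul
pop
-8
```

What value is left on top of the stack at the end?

-7   : [-7]
8    : [-7, 8]
exch : [8, -7]
add  : [1]
dup  : [1, 1]
pop  : [1]
-2   : [1, -2]
mod  : [1]
8    : [1, 8]
mod  : [1]
dup  : [1, 1]
-7   : [1, 1, -7]
mul  : [1, -7]
pop  : [1]
-39  : [1, -39]
pop  : [1]
-6   : [1, -6]
neg  : [1, 6]
mul  : [6]
pop  : []
-8   : [-8]

-8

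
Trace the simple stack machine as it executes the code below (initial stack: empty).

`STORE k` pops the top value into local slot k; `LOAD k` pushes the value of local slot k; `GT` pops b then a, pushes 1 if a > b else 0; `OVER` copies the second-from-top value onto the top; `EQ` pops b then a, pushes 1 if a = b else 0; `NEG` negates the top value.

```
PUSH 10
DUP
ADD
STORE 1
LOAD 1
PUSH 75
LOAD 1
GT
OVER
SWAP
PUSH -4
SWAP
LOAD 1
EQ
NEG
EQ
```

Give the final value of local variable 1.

PUSH 10  10
DUP      10 10
ADD      20
STORE 1  (empty)
LOAD 1   20
PUSH 75  20 75
LOAD 1   20 75 20
GT       20 1
OVER     20 1 20
SWAP     20 20 1
PUSH -4  20 20 1 -4
SWAP     20 20 -4 1
LOAD 1   20 20 -4 1 20
EQ       20 20 -4 0
NEG      20 20 -4 0
EQ       20 20 0

20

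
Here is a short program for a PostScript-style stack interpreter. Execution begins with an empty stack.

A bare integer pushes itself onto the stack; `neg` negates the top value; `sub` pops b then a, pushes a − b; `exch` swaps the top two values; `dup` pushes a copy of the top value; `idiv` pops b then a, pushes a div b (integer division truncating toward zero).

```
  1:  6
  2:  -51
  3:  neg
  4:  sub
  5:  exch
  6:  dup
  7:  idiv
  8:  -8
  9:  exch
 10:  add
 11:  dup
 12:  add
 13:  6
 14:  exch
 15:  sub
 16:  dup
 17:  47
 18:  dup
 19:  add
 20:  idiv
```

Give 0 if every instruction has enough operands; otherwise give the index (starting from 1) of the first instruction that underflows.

5

6   → 6
-51 → 6 -51
neg → 6 51
sub → -45
exch  — needs 2 operands, stack has 1 → underflow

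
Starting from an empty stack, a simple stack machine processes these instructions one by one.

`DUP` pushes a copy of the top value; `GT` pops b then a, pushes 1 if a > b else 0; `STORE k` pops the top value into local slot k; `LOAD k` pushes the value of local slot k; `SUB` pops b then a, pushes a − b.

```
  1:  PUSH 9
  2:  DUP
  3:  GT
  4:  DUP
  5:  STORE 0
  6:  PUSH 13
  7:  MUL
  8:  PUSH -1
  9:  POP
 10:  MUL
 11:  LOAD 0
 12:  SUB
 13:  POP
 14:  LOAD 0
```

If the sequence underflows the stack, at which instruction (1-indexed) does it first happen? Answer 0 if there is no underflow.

PUSH 9  → [9]
DUP     → [9, 9]
GT      → [0]
DUP     → [0, 0]
STORE 0 → [0]
PUSH 13 → [0, 13]
MUL     → [0]
PUSH -1 → [0, -1]
POP     → [0]
MUL  — needs 2 operands, stack has 1 → underflow

10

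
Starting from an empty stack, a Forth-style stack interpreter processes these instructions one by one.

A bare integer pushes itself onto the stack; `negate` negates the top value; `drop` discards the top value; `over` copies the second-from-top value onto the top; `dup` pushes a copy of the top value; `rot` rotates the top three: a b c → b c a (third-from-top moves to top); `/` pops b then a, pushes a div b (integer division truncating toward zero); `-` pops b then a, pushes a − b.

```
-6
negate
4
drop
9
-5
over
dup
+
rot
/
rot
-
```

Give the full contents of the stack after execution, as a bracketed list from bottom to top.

-6     : [-6]
negate : [6]
4      : [6, 4]
drop   : [6]
9      : [6, 9]
-5     : [6, 9, -5]
over   : [6, 9, -5, 9]
dup    : [6, 9, -5, 9, 9]
+      : [6, 9, -5, 18]
rot    : [6, -5, 18, 9]
/      : [6, -5, 2]
rot    : [-5, 2, 6]
-      : [-5, -4]

[-5, -4]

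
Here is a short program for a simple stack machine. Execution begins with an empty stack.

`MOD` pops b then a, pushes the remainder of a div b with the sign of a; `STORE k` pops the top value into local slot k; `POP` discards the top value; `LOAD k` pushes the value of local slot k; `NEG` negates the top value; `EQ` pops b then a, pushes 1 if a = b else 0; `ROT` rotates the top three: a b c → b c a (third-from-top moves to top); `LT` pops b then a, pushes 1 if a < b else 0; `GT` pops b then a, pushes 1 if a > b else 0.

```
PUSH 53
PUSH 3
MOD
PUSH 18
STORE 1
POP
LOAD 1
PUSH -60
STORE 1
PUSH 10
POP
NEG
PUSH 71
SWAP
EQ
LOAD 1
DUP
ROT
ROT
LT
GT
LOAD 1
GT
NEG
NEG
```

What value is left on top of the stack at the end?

1

PUSH 53   [53]
PUSH 3    [53, 3]
MOD       [2]
PUSH 18   [2, 18]
STORE 1   [2]
POP       []
LOAD 1    [18]
PUSH -60  [18, -60]
STORE 1   [18]
PUSH 10   [18, 10]
POP       [18]
NEG       [-18]
PUSH 71   [-18, 71]
SWAP      [71, -18]
EQ        [0]
LOAD 1    [0, -60]
DUP       [0, -60, -60]
ROT       [-60, -60, 0]
ROT       [-60, 0, -60]
LT        [-60, 0]
GT        [0]
LOAD 1    [0, -60]
GT        [1]
NEG       [-1]
NEG       [1]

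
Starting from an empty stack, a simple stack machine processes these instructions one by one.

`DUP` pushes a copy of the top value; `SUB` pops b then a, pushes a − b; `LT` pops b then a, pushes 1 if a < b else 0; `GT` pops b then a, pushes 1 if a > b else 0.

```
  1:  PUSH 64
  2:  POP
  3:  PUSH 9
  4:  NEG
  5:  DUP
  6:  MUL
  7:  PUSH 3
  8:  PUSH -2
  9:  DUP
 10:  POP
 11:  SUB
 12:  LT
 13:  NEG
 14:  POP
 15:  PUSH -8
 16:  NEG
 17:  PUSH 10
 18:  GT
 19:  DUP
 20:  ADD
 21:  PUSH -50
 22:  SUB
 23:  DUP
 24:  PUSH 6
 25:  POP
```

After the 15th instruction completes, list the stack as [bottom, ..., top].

[-8]

PUSH 64  64
POP      (empty)
PUSH 9   9
NEG      -9
DUP      -9 -9
MUL      81
PUSH 3   81 3
PUSH -2  81 3 -2
DUP      81 3 -2 -2
POP      81 3 -2
SUB      81 5
LT       0
NEG      0
POP      (empty)
PUSH -8  -8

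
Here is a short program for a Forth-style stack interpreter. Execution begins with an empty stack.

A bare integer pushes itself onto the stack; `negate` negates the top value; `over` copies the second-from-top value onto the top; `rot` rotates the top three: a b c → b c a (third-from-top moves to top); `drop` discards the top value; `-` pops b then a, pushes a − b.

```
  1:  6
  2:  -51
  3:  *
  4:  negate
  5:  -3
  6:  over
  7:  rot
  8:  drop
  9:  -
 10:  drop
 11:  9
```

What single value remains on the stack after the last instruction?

9

6       [6]
-51     [6, -51]
*       [-306]
negate  [306]
-3      [306, -3]
over    [306, -3, 306]
rot     [-3, 306, 306]
drop    [-3, 306]
-       [-309]
drop    []
9       [9]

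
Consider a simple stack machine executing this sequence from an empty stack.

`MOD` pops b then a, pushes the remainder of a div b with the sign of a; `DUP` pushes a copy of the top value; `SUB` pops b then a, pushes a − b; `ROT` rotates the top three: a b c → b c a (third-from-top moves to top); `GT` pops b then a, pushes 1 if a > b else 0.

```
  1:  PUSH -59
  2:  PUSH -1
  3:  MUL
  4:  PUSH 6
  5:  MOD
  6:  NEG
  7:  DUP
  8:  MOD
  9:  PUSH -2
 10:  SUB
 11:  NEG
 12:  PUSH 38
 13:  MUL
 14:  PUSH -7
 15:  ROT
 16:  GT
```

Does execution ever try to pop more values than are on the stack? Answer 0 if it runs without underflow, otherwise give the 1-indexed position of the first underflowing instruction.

PUSH -59 : -59
PUSH -1  : -59 -1
MUL      : 59
PUSH 6   : 59 6
MOD      : 5
NEG      : -5
DUP      : -5 -5
MOD      : 0
PUSH -2  : 0 -2
SUB      : 2
NEG      : -2
PUSH 38  : -2 38
MUL      : -76
PUSH -7  : -76 -7
ROT  — needs 3 operands, stack has 2 → underflow

15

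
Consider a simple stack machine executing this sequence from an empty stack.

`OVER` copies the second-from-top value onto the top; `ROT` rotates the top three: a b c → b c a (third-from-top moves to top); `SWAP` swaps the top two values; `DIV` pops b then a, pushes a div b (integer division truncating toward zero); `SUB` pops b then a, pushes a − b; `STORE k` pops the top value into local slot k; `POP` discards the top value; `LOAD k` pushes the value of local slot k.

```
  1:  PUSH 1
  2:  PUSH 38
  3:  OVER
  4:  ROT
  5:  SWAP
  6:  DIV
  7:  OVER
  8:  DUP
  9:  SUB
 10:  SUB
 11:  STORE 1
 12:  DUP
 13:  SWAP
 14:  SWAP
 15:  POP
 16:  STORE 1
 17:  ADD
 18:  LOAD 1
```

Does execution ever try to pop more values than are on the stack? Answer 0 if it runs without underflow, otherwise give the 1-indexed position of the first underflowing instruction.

17

PUSH 1   [1]
PUSH 38  [1, 38]
OVER     [1, 38, 1]
ROT      [38, 1, 1]
SWAP     [38, 1, 1]
DIV      [38, 1]
OVER     [38, 1, 38]
DUP      [38, 1, 38, 38]
SUB      [38, 1, 0]
SUB      [38, 1]
STORE 1  [38]
DUP      [38, 38]
SWAP     [38, 38]
SWAP     [38, 38]
POP      [38]
STORE 1  []
ADD  — needs 2 operands, stack has 0 → underflow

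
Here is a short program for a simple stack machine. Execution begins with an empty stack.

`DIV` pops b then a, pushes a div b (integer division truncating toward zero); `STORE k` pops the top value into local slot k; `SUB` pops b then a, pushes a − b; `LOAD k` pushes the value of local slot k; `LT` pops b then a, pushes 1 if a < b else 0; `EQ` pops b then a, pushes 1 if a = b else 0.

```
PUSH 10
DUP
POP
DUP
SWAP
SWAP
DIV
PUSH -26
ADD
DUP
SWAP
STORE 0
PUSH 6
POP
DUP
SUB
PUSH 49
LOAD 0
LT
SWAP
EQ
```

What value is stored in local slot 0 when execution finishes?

-25

PUSH 10  -> [10]
DUP      -> [10, 10]
POP      -> [10]
DUP      -> [10, 10]
SWAP     -> [10, 10]
SWAP     -> [10, 10]
DIV      -> [1]
PUSH -26 -> [1, -26]
ADD      -> [-25]
DUP      -> [-25, -25]
SWAP     -> [-25, -25]
STORE 0  -> [-25]
PUSH 6   -> [-25, 6]
POP      -> [-25]
DUP      -> [-25, -25]
SUB      -> [0]
PUSH 49  -> [0, 49]
LOAD 0   -> [0, 49, -25]
LT       -> [0, 0]
SWAP     -> [0, 0]
EQ       -> [1]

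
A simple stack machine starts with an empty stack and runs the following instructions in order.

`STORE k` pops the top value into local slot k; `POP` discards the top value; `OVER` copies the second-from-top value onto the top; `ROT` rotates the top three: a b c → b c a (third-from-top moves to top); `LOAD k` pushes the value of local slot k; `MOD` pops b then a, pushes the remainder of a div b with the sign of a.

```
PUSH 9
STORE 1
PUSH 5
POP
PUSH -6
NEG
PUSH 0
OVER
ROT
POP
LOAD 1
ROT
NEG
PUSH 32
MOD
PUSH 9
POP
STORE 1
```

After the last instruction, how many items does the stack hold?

PUSH 9  -> [9]
STORE 1 -> []
PUSH 5  -> [5]
POP     -> []
PUSH -6 -> [-6]
NEG     -> [6]
PUSH 0  -> [6, 0]
OVER    -> [6, 0, 6]
ROT     -> [0, 6, 6]
POP     -> [0, 6]
LOAD 1  -> [0, 6, 9]
ROT     -> [6, 9, 0]
NEG     -> [6, 9, 0]
PUSH 32 -> [6, 9, 0, 32]
MOD     -> [6, 9, 0]
PUSH 9  -> [6, 9, 0, 9]
POP     -> [6, 9, 0]
STORE 1 -> [6, 9]

2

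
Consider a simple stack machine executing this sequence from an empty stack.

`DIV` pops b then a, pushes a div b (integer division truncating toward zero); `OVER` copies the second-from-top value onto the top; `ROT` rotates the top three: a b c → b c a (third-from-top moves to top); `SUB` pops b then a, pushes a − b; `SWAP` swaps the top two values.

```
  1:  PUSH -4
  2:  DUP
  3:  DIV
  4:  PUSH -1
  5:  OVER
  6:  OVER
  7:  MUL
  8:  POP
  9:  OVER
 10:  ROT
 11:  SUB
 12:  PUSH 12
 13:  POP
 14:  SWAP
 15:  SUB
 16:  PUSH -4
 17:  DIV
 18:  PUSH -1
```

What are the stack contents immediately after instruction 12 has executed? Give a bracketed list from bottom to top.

[-1, 0, 12]

PUSH -4  [-4]
DUP      [-4, -4]
DIV      [1]
PUSH -1  [1, -1]
OVER     [1, -1, 1]
OVER     [1, -1, 1, -1]
MUL      [1, -1, -1]
POP      [1, -1]
OVER     [1, -1, 1]
ROT      [-1, 1, 1]
SUB      [-1, 0]
PUSH 12  [-1, 0, 12]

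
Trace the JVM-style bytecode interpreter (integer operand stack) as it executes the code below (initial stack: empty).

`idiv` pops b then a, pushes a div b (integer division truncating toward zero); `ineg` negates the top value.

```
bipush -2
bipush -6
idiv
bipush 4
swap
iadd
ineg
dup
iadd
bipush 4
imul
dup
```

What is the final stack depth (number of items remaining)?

bipush -2 -> [-2]
bipush -6 -> [-2, -6]
idiv      -> [0]
bipush 4  -> [0, 4]
swap      -> [4, 0]
iadd      -> [4]
ineg      -> [-4]
dup       -> [-4, -4]
iadd      -> [-8]
bipush 4  -> [-8, 4]
imul      -> [-32]
dup       -> [-32, -32]

2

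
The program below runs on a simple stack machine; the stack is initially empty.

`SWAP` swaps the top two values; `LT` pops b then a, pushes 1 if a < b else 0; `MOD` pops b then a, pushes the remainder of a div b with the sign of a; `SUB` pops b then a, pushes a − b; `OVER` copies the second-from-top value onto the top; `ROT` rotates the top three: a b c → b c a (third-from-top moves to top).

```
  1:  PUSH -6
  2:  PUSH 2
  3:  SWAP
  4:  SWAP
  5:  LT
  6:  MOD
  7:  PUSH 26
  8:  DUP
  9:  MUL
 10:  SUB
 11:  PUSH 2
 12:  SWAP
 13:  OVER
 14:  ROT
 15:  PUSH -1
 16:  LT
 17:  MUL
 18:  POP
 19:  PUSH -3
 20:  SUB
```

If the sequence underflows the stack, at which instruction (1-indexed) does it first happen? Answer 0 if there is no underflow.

PUSH -6  -6
PUSH 2   -6 2
SWAP     2 -6
SWAP     -6 2
LT       1
MOD  — needs 2 operands, stack has 1 → underflow

6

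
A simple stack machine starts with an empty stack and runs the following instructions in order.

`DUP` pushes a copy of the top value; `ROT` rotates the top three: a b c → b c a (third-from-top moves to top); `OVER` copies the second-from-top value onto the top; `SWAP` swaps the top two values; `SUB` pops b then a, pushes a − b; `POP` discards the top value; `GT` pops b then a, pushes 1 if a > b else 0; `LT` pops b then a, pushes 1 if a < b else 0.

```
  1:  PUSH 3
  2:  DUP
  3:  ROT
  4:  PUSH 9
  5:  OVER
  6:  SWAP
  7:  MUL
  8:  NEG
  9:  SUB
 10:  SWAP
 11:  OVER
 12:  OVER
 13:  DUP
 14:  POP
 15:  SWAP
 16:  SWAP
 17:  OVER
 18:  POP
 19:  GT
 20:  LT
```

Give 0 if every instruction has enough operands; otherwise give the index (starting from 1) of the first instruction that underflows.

PUSH 3 → 3
DUP    → 3 3
ROT  — needs 3 operands, stack has 2 → underflow

3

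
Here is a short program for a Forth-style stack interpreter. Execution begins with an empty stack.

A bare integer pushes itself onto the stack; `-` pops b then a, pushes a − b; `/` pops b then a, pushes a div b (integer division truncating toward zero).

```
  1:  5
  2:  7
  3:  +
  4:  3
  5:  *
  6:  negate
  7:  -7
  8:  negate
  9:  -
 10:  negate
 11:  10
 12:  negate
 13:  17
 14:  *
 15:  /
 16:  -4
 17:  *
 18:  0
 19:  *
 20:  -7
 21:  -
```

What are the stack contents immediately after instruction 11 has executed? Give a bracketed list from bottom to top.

[43, 10]

5      → [5]
7      → [5, 7]
+      → [12]
3      → [12, 3]
*      → [36]
negate → [-36]
-7     → [-36, -7]
negate → [-36, 7]
-      → [-43]
negate → [43]
10     → [43, 10]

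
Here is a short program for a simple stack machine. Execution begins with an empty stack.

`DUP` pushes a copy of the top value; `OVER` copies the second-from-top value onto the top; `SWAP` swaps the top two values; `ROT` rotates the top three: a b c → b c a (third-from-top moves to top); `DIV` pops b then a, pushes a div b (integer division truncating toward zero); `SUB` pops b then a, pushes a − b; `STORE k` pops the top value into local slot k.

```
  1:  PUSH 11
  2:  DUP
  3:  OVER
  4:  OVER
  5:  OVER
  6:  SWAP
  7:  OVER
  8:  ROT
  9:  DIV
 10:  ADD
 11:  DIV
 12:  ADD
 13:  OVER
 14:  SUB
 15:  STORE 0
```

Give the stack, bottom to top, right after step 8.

PUSH 11  11
DUP      11 11
OVER     11 11 11
OVER     11 11 11 11
OVER     11 11 11 11 11
SWAP     11 11 11 11 11
OVER     11 11 11 11 11 11
ROT      11 11 11 11 11 11

[11, 11, 11, 11, 11, 11]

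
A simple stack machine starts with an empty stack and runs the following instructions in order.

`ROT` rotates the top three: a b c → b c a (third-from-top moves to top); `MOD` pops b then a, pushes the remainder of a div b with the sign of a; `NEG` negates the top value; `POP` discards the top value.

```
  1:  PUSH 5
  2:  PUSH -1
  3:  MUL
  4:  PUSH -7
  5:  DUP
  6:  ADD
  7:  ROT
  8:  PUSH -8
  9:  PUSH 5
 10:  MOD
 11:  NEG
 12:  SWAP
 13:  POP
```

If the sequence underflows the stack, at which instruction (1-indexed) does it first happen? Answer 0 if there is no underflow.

PUSH 5  : 5
PUSH -1 : 5 -1
MUL     : -5
PUSH -7 : -5 -7
DUP     : -5 -7 -7
ADD     : -5 -14
ROT  — needs 3 operands, stack has 2 → underflow

7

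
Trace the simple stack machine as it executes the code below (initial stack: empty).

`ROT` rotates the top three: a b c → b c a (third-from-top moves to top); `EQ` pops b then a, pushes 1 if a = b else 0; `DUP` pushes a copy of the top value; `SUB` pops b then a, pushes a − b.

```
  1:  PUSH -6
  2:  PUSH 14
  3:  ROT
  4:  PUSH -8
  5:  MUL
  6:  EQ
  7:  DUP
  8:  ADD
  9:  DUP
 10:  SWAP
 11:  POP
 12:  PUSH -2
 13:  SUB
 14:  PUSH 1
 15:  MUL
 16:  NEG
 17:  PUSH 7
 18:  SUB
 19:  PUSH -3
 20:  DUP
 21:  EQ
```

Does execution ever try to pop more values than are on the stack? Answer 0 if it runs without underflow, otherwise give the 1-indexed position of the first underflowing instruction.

3

PUSH -6  -6
PUSH 14  -6 14
ROT  — needs 3 operands, stack has 2 → underflow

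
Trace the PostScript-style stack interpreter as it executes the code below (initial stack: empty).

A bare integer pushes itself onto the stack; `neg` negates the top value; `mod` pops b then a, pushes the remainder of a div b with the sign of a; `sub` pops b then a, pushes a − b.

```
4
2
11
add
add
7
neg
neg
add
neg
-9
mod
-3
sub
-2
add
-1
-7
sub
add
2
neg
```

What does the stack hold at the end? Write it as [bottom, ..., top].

4   -> 4
2   -> 4 2
11  -> 4 2 11
add -> 4 13
add -> 17
7   -> 17 7
neg -> 17 -7
neg -> 17 7
add -> 24
neg -> -24
-9  -> -24 -9
mod -> -6
-3  -> -6 -3
sub -> -3
-2  -> -3 -2
add -> -5
-1  -> -5 -1
-7  -> -5 -1 -7
sub -> -5 6
add -> 1
2   -> 1 2
neg -> 1 -2

[1, -2]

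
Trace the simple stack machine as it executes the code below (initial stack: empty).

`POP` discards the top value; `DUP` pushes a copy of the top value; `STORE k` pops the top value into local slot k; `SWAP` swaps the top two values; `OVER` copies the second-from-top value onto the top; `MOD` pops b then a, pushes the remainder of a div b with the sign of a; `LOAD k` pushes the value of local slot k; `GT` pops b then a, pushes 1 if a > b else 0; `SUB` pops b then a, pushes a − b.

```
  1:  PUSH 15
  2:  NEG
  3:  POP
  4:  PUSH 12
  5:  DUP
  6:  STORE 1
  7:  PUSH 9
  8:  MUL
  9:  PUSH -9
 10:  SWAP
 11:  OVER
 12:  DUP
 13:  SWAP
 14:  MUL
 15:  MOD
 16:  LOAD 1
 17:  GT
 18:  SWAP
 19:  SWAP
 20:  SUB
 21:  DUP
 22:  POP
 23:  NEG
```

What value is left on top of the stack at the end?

10

PUSH 15 → [15]
NEG     → [-15]
POP     → []
PUSH 12 → [12]
DUP     → [12, 12]
STORE 1 → [12]
PUSH 9  → [12, 9]
MUL     → [108]
PUSH -9 → [108, -9]
SWAP    → [-9, 108]
OVER    → [-9, 108, -9]
DUP     → [-9, 108, -9, -9]
SWAP    → [-9, 108, -9, -9]
MUL     → [-9, 108, 81]
MOD     → [-9, 27]
LOAD 1  → [-9, 27, 12]
GT      → [-9, 1]
SWAP    → [1, -9]
SWAP    → [-9, 1]
SUB     → [-10]
DUP     → [-10, -10]
POP     → [-10]
NEG     → [10]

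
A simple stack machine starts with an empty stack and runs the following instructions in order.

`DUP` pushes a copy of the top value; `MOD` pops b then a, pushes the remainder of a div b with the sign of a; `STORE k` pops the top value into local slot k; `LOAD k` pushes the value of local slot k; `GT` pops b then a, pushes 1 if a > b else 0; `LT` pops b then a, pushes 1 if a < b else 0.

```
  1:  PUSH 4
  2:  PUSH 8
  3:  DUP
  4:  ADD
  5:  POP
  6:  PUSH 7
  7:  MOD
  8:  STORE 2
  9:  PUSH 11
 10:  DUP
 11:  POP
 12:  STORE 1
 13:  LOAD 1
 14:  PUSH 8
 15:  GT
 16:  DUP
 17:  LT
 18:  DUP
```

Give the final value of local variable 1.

PUSH 4  → [4]
PUSH 8  → [4, 8]
DUP     → [4, 8, 8]
ADD     → [4, 16]
POP     → [4]
PUSH 7  → [4, 7]
MOD     → [4]
STORE 2 → []
PUSH 11 → [11]
DUP     → [11, 11]
POP     → [11]
STORE 1 → []
LOAD 1  → [11]
PUSH 8  → [11, 8]
GT      → [1]
DUP     → [1, 1]
LT      → [0]
DUP     → [0, 0]

11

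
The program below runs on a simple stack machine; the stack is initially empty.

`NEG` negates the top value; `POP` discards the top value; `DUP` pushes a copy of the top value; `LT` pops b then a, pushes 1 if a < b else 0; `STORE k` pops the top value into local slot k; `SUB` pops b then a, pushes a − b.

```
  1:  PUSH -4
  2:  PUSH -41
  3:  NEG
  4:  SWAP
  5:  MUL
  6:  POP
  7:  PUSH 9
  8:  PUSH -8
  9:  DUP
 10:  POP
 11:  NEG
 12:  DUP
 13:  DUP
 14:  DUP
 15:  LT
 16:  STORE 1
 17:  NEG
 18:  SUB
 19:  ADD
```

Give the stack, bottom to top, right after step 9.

PUSH -4  : [-4]
PUSH -41 : [-4, -41]
NEG      : [-4, 41]
SWAP     : [41, -4]
MUL      : [-164]
POP      : []
PUSH 9   : [9]
PUSH -8  : [9, -8]
DUP      : [9, -8, -8]

[9, -8, -8]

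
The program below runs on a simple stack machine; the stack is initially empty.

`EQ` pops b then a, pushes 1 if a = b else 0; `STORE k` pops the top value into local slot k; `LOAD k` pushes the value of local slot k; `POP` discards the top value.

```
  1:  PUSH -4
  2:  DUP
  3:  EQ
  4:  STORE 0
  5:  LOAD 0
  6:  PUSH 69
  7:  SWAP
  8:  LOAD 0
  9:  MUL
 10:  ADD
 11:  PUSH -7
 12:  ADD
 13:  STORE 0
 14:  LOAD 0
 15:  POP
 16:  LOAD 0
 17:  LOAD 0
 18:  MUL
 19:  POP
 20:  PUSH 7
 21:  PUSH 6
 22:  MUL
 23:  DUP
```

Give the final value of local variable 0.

PUSH -4  [-4]
DUP      [-4, -4]
EQ       [1]
STORE 0  []
LOAD 0   [1]
PUSH 69  [1, 69]
SWAP     [69, 1]
LOAD 0   [69, 1, 1]
MUL      [69, 1]
ADD      [70]
PUSH -7  [70, -7]
ADD      [63]
STORE 0  []
LOAD 0   [63]
POP      []
LOAD 0   [63]
LOAD 0   [63, 63]
MUL      [3969]
POP      []
PUSH 7   [7]
PUSH 6   [7, 6]
MUL      [42]
DUP      [42, 42]

63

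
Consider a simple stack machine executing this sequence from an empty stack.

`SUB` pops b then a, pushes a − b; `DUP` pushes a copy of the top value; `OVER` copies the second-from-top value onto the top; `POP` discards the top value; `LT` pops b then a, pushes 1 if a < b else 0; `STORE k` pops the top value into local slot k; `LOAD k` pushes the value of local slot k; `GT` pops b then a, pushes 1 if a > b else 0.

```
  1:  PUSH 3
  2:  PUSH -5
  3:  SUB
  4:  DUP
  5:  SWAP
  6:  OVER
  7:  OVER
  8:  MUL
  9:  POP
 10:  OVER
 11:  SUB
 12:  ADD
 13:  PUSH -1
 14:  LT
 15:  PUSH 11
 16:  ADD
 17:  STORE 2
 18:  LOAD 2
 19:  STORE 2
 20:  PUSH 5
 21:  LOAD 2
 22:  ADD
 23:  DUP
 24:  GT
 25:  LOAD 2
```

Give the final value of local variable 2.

11

PUSH 3  -> 3
PUSH -5 -> 3 -5
SUB     -> 8
DUP     -> 8 8
SWAP    -> 8 8
OVER    -> 8 8 8
OVER    -> 8 8 8 8
MUL     -> 8 8 64
POP     -> 8 8
OVER    -> 8 8 8
SUB     -> 8 0
ADD     -> 8
PUSH -1 -> 8 -1
LT      -> 0
PUSH 11 -> 0 11
ADD     -> 11
STORE 2 -> (empty)
LOAD 2  -> 11
STORE 2 -> (empty)
PUSH 5  -> 5
LOAD 2  -> 5 11
ADD     -> 16
DUP     -> 16 16
GT      -> 0
LOAD 2  -> 0 11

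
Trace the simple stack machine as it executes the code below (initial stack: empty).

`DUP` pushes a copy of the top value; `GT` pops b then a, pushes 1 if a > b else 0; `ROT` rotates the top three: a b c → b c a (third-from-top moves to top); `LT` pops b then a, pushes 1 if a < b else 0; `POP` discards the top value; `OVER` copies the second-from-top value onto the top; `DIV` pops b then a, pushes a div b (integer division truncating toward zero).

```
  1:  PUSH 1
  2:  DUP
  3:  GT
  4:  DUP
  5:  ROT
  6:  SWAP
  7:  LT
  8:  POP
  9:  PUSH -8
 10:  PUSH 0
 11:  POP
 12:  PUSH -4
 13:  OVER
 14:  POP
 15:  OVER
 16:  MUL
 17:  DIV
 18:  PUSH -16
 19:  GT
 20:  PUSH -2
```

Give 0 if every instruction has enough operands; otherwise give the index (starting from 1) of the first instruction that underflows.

5

PUSH 1 -> 1
DUP    -> 1 1
GT     -> 0
DUP    -> 0 0
ROT  — needs 3 operands, stack has 2 → underflow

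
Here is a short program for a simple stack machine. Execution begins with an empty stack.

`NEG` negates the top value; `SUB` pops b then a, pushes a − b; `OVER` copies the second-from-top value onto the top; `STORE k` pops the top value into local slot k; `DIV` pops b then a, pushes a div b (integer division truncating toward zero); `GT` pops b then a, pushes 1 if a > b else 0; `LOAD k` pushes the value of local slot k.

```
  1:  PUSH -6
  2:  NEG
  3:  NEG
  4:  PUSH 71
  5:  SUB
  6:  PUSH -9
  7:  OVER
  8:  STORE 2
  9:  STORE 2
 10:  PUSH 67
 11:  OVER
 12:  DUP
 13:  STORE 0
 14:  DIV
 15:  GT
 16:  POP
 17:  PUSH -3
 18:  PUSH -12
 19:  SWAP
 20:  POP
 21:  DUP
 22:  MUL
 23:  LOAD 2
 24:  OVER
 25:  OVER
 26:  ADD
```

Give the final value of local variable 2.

-9

PUSH -6  → [-6]
NEG      → [6]
NEG      → [-6]
PUSH 71  → [-6, 71]
SUB      → [-77]
PUSH -9  → [-77, -9]
OVER     → [-77, -9, -77]
STORE 2  → [-77, -9]
STORE 2  → [-77]
PUSH 67  → [-77, 67]
OVER     → [-77, 67, -77]
DUP      → [-77, 67, -77, -77]
STORE 0  → [-77, 67, -77]
DIV      → [-77, 0]
GT       → [0]
POP      → []
PUSH -3  → [-3]
PUSH -12 → [-3, -12]
SWAP     → [-12, -3]
POP      → [-12]
DUP      → [-12, -12]
MUL      → [144]
LOAD 2   → [144, -9]
OVER     → [144, -9, 144]
OVER     → [144, -9, 144, -9]
ADD      → [144, -9, 135]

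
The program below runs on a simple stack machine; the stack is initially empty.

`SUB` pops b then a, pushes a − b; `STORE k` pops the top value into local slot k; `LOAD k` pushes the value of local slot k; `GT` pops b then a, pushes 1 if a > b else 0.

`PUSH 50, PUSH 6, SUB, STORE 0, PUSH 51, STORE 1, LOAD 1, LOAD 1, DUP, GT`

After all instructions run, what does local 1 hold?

PUSH 50 -> [50]
PUSH 6  -> [50, 6]
SUB     -> [44]
STORE 0 -> []
PUSH 51 -> [51]
STORE 1 -> []
LOAD 1  -> [51]
LOAD 1  -> [51, 51]
DUP     -> [51, 51, 51]
GT      -> [51, 0]

51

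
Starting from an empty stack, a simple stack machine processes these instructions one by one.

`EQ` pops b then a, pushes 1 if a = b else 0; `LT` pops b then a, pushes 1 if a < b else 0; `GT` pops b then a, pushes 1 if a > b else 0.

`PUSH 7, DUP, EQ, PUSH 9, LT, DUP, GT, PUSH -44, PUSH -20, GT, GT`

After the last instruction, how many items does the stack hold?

PUSH 7    7
DUP       7 7
EQ        1
PUSH 9    1 9
LT        1
DUP       1 1
GT        0
PUSH -44  0 -44
PUSH -20  0 -44 -20
GT        0 0
GT        0

1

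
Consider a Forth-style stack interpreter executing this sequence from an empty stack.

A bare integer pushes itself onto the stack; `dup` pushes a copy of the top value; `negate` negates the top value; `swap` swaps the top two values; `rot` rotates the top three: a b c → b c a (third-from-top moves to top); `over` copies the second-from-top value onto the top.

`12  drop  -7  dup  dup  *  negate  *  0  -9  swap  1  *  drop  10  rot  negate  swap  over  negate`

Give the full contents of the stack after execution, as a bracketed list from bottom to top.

[-9, -343, 10, 343]

12      12
drop    (empty)
-7      -7
dup     -7 -7
dup     -7 -7 -7
*       -7 49
negate  -7 -49
*       343
0       343 0
-9      343 0 -9
swap    343 -9 0
1       343 -9 0 1
*       343 -9 0
drop    343 -9
10      343 -9 10
rot     -9 10 343
negate  -9 10 -343
swap    -9 -343 10
over    -9 -343 10 -343
negate  -9 -343 10 343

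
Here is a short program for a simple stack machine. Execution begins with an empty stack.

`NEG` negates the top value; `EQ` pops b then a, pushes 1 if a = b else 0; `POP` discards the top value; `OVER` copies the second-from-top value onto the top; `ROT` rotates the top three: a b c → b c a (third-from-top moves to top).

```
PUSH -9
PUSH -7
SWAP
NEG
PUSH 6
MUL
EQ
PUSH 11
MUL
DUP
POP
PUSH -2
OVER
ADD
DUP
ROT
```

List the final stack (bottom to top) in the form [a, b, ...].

PUSH -9  -9
PUSH -7  -9 -7
SWAP     -7 -9
NEG      -7 9
PUSH 6   -7 9 6
MUL      -7 54
EQ       0
PUSH 11  0 11
MUL      0
DUP      0 0
POP      0
PUSH -2  0 -2
OVER     0 -2 0
ADD      0 -2
DUP      0 -2 -2
ROT      -2 -2 0

[-2, -2, 0]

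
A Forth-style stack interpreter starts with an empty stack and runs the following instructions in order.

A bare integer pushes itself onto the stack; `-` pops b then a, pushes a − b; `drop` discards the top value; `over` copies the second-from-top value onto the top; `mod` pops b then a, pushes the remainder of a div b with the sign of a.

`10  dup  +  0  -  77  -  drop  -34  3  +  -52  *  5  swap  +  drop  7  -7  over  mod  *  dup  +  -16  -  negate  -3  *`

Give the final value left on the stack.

48

10     : 10
dup    : 10 10
+      : 20
0      : 20 0
-      : 20
77     : 20 77
-      : -57
drop   : (empty)
-34    : -34
3      : -34 3
+      : -31
-52    : -31 -52
*      : 1612
5      : 1612 5
swap   : 5 1612
+      : 1617
drop   : (empty)
7      : 7
-7     : 7 -7
over   : 7 -7 7
mod    : 7 0
*      : 0
dup    : 0 0
+      : 0
-16    : 0 -16
-      : 16
negate : -16
-3     : -16 -3
*      : 48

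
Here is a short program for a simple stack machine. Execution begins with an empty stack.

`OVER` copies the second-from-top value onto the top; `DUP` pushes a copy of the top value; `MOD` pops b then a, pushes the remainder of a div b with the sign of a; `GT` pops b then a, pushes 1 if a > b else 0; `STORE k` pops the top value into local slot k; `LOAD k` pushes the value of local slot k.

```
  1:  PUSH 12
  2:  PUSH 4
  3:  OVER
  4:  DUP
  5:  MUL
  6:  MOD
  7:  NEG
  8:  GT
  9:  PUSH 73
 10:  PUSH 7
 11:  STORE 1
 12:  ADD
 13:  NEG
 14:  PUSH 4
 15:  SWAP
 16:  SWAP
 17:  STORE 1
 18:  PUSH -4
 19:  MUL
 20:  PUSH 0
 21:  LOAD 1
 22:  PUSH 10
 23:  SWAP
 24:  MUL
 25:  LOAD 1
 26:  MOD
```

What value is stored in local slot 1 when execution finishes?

4

PUSH 12 -> 12
PUSH 4  -> 12 4
OVER    -> 12 4 12
DUP     -> 12 4 12 12
MUL     -> 12 4 144
MOD     -> 12 4
NEG     -> 12 -4
GT      -> 1
PUSH 73 -> 1 73
PUSH 7  -> 1 73 7
STORE 1 -> 1 73
ADD     -> 74
NEG     -> -74
PUSH 4  -> -74 4
SWAP    -> 4 -74
SWAP    -> -74 4
STORE 1 -> -74
PUSH -4 -> -74 -4
MUL     -> 296
PUSH 0  -> 296 0
LOAD 1  -> 296 0 4
PUSH 10 -> 296 0 4 10
SWAP    -> 296 0 10 4
MUL     -> 296 0 40
LOAD 1  -> 296 0 40 4
MOD     -> 296 0 0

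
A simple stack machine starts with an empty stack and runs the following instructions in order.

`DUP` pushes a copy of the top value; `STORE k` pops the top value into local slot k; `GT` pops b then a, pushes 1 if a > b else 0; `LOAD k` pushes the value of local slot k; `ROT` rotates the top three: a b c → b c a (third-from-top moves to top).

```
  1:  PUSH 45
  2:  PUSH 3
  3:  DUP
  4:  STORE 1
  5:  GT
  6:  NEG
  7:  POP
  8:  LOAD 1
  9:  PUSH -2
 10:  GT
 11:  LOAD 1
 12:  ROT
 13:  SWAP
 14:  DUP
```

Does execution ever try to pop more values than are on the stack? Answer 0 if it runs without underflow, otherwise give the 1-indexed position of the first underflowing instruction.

12

PUSH 45  [45]
PUSH 3   [45, 3]
DUP      [45, 3, 3]
STORE 1  [45, 3]
GT       [1]
NEG      [-1]
POP      []
LOAD 1   [3]
PUSH -2  [3, -2]
GT       [1]
LOAD 1   [1, 3]
ROT  — needs 3 operands, stack has 2 → underflow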